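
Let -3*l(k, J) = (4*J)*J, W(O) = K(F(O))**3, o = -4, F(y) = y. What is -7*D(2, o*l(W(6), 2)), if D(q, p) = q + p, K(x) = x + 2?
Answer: -490/3 ≈ -163.33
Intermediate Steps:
K(x) = 2 + x
W(O) = (2 + O)**3
l(k, J) = -4*J**2/3 (l(k, J) = -4*J*J/3 = -4*J**2/3)
D(q, p) = p + q
-7*D(2, o*l(W(6), 2)) = -7*(-(-16)*2**2/3 + 2) = -7*(-(-16)*4/3 + 2) = -7*(-4*(-16/3) + 2) = -7*(64/3 + 2) = -7*70/3 = -490/3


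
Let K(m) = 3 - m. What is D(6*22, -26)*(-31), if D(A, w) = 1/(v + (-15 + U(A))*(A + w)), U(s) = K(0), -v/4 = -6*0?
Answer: 31/1272 ≈ 0.024371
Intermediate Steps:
v = 0 (v = -(-24)*0 = -4*0 = 0)
U(s) = 3 (U(s) = 3 - 1*0 = 3 + 0 = 3)
D(A, w) = 1/(-12*A - 12*w) (D(A, w) = 1/(0 + (-15 + 3)*(A + w)) = 1/(0 - 12*(A + w)) = 1/(0 + (-12*A - 12*w)) = 1/(-12*A - 12*w))
D(6*22, -26)*(-31) = -1/(12*(6*22) + 12*(-26))*(-31) = -1/(12*132 - 312)*(-31) = -1/(1584 - 312)*(-31) = -1/1272*(-31) = 31/1272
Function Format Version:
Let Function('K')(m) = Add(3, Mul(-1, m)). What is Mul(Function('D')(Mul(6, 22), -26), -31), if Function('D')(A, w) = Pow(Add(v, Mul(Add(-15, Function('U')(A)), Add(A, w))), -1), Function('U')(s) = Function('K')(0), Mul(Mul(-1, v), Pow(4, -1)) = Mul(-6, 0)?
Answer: Rational(31, 1272) ≈ 0.024371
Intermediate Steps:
v = 0 (v = Mul(-4, Mul(-6, 0)) = Mul(-4, 0) = 0)
Function('U')(s) = 3 (Function('U')(s) = Add(3, Mul(-1, 0)) = Add(3, 0) = 3)
Function('D')(A, w) = Pow(Add(Mul(-12, A), Mul(-12, w)), -1) (Function('D')(A, w) = Pow(Add(0, Mul(Add(-15, 3), Add(A, w))), -1) = Pow(Add(0, Mul(-12, Add(A, w))), -1) = Pow(Add(0, Add(Mul(-12, A), Mul(-12, w))), -1) = Pow(Add(Mul(-12, A), Mul(-12, w)), -1))
Mul(Function('D')(Mul(6, 22), -26), -31) = Mul(Mul(-1, Pow(Add(Mul(12, Mul(6, 22)), Mul(12, -26)), -1)), -31) = Mul(Mul(-1, Pow(Add(Mul(12, 132), -312), -1)), -31) = Mul(Mul(-1, Pow(Add(1584, -312), -1)), -31) = Mul(Mul(-1, Pow(1272, -1)), -31) = Mul(Mul(-1, Rational(1, 1272)), -31) = Mul(Rational(-1, 1272), -31) = Rational(31, 1272)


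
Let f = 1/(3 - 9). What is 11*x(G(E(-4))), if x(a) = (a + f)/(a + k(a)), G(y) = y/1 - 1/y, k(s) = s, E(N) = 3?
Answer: 165/32 ≈ 5.1563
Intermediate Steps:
f = -⅙ (f = 1/(-6) = -⅙ ≈ -0.16667)
G(y) = y - 1/y (G(y) = y*1 - 1/y = y - 1/y)
x(a) = (-⅙ + a)/(2*a) (x(a) = (a - ⅙)/(a + a) = (-⅙ + a)/((2*a)) = (-⅙ + a)*(1/(2*a)) = (-⅙ + a)/(2*a))
11*x(G(E(-4))) = 11*((-1 + 6*(3 - 1/3))/(12*(3 - 1/3))) = 11*((-1 + 6*(3 - 1*⅓))/(12*(3 - 1*⅓))) = 11*((-1 + 6*(3 - ⅓))/(12*(3 - ⅓))) = 11*((-1 + 6*(8/3))/(12*(8/3))) = 11*((1/12)*(3/8)*(-1 + 16)) = 11*((1/12)*(3/8)*15) = 11*(15/32) = 165/32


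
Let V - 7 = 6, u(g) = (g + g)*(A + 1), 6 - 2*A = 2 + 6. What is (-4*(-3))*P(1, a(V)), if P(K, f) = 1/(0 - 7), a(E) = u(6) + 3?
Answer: -12/7 ≈ -1.7143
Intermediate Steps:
A = -1 (A = 3 - (2 + 6)/2 = 3 - ½*8 = 3 - 4 = -1)
u(g) = 0 (u(g) = (g + g)*(-1 + 1) = (2*g)*0 = 0)
V = 13 (V = 7 + 6 = 13)
a(E) = 3 (a(E) = 0 + 3 = 3)
P(K, f) = -⅐ (P(K, f) = 1/(-7) = -⅐)
(-4*(-3))*P(1, a(V)) = -4*(-3)*(-⅐) = 12*(-⅐) = -12/7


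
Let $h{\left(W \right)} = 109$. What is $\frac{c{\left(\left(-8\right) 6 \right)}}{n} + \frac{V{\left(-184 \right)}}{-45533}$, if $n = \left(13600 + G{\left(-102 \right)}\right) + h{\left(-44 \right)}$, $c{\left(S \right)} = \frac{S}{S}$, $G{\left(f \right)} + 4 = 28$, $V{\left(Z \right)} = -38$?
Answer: $\frac{567387}{625304689} \approx 0.00090738$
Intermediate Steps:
$G{\left(f \right)} = 24$ ($G{\left(f \right)} = -4 + 28 = 24$)
$c{\left(S \right)} = 1$
$n = 13733$ ($n = \left(13600 + 24\right) + 109 = 13624 + 109 = 13733$)
$\frac{c{\left(\left(-8\right) 6 \right)}}{n} + \frac{V{\left(-184 \right)}}{-45533} = 1 \cdot \frac{1}{13733} - \frac{38}{-45533} = 1 \cdot \frac{1}{13733} - - \frac{38}{45533} = \frac{1}{13733} + \frac{38}{45533} = \frac{567387}{625304689}$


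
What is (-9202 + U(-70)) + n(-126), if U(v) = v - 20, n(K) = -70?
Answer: -9362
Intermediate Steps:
U(v) = -20 + v
(-9202 + U(-70)) + n(-126) = (-9202 + (-20 - 70)) - 70 = (-9202 - 90) - 70 = -9292 - 70 = -9362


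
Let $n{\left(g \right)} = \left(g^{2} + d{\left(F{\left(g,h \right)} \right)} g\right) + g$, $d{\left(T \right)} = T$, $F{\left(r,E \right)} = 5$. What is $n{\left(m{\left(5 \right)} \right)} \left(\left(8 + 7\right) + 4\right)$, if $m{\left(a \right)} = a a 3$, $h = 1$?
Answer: $115425$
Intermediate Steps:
$m{\left(a \right)} = 3 a^{2}$ ($m{\left(a \right)} = a^{2} \cdot 3 = 3 a^{2}$)
$n{\left(g \right)} = g^{2} + 6 g$ ($n{\left(g \right)} = \left(g^{2} + 5 g\right) + g = g^{2} + 6 g$)
$n{\left(m{\left(5 \right)} \right)} \left(\left(8 + 7\right) + 4\right) = 3 \cdot 5^{2} \left(6 + 3 \cdot 5^{2}\right) \left(\left(8 + 7\right) + 4\right) = 3 \cdot 25 \left(6 + 3 \cdot 25\right) \left(15 + 4\right) = 75 \left(6 + 75\right) 19 = 75 \cdot 81 \cdot 19 = 6075 \cdot 19 = 115425$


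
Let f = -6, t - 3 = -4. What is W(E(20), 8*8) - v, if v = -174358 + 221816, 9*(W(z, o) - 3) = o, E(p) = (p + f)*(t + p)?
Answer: -427031/9 ≈ -47448.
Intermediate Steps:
t = -1 (t = 3 - 4 = -1)
E(p) = (-1 + p)*(-6 + p) (E(p) = (p - 6)*(-1 + p) = (-6 + p)*(-1 + p) = (-1 + p)*(-6 + p))
W(z, o) = 3 + o/9
v = 47458
W(E(20), 8*8) - v = (3 + (8*8)/9) - 1*47458 = (3 + (⅑)*64) - 47458 = (3 + 64/9) - 47458 = 91/9 - 47458 = -427031/9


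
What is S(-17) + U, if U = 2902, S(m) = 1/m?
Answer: 49333/17 ≈ 2901.9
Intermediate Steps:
S(-17) + U = 1/(-17) + 2902 = -1/17 + 2902 = 49333/17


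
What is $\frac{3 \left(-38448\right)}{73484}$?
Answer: $- \frac{28836}{18371} \approx -1.5696$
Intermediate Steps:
$\frac{3 \left(-38448\right)}{73484} = \left(-115344\right) \frac{1}{73484} = - \frac{28836}{18371}$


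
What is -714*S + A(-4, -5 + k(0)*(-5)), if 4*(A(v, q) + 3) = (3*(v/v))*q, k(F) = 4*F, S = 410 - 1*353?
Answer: -162819/4 ≈ -40705.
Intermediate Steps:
S = 57 (S = 410 - 353 = 57)
A(v, q) = -3 + 3*q/4 (A(v, q) = -3 + ((3*(v/v))*q)/4 = -3 + ((3*1)*q)/4 = -3 + (3*q)/4 = -3 + 3*q/4)
-714*S + A(-4, -5 + k(0)*(-5)) = -714*57 + (-3 + 3*(-5 + (4*0)*(-5))/4) = -40698 + (-3 + 3*(-5 + 0*(-5))/4) = -40698 + (-3 + 3*(-5 + 0)/4) = -40698 + (-3 + (3/4)*(-5)) = -40698 + (-3 - 15/4) = -40698 - 27/4 = -162819/4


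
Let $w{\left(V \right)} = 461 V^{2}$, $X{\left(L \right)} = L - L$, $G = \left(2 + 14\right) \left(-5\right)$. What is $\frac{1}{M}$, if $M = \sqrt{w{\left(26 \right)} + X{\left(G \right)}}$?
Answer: $\frac{\sqrt{461}}{11986} \approx 0.0017913$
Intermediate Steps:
$G = -80$ ($G = 16 \left(-5\right) = -80$)
$X{\left(L \right)} = 0$
$M = 26 \sqrt{461}$ ($M = \sqrt{461 \cdot 26^{2} + 0} = \sqrt{461 \cdot 676 + 0} = \sqrt{311636 + 0} = \sqrt{311636} = 26 \sqrt{461} \approx 558.24$)
$\frac{1}{M} = \frac{1}{26 \sqrt{461}} = \frac{\sqrt{461}}{11986}$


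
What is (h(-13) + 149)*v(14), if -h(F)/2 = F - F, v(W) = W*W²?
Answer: 408856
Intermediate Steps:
v(W) = W³
h(F) = 0 (h(F) = -2*(F - F) = -2*0 = 0)
(h(-13) + 149)*v(14) = (0 + 149)*14³ = 149*2744 = 408856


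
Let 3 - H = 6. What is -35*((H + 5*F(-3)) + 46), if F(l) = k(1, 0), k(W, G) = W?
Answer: -1680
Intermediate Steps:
H = -3 (H = 3 - 1*6 = 3 - 6 = -3)
F(l) = 1
-35*((H + 5*F(-3)) + 46) = -35*((-3 + 5*1) + 46) = -35*((-3 + 5) + 46) = -35*(2 + 46) = -35*48 = -1680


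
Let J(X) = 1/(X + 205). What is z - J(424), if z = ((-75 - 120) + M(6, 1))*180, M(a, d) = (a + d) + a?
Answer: -20606041/629 ≈ -32760.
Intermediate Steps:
M(a, d) = d + 2*a
J(X) = 1/(205 + X)
z = -32760 (z = ((-75 - 120) + (1 + 2*6))*180 = (-195 + (1 + 12))*180 = (-195 + 13)*180 = -182*180 = -32760)
z - J(424) = -32760 - 1/(205 + 424) = -32760 - 1/629 = -20606041/629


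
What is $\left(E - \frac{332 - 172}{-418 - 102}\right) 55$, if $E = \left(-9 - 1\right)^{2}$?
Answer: $\frac{71720}{13} \approx 5516.9$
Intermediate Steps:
$E = 100$ ($E = \left(-10\right)^{2} = 100$)
$\left(E - \frac{332 - 172}{-418 - 102}\right) 55 = \left(100 - \frac{332 - 172}{-418 - 102}\right) 55 = \left(100 - \frac{160}{-520}\right) 55 = \left(100 - 160 \left(- \frac{1}{520}\right)\right) 55 = \left(100 - - \frac{4}{13}\right) 55 = \left(100 + \frac{4}{13}\right) 55 = \frac{1304}{13} \cdot 55 = \frac{71720}{13}$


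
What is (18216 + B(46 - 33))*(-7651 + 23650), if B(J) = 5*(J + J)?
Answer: 293517654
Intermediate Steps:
B(J) = 10*J (B(J) = 5*(2*J) = 10*J)
(18216 + B(46 - 33))*(-7651 + 23650) = (18216 + 10*(46 - 33))*(-7651 + 23650) = (18216 + 10*13)*15999 = (18216 + 130)*15999 = 18346*15999 = 293517654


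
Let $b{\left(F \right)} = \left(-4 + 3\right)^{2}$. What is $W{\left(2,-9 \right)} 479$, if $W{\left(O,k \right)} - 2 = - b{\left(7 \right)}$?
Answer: $479$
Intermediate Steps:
$b{\left(F \right)} = 1$ ($b{\left(F \right)} = \left(-1\right)^{2} = 1$)
$W{\left(O,k \right)} = 1$ ($W{\left(O,k \right)} = 2 - 1 = 1$)
$W{\left(2,-9 \right)} 479 = 1 \cdot 479 = 479$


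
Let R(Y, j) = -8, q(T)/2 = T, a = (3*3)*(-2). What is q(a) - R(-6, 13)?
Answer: -28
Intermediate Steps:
a = -18 (a = 9*(-2) = -18)
q(T) = 2*T
q(a) - R(-6, 13) = 2*(-18) - 1*(-8) = -36 + 8 = -28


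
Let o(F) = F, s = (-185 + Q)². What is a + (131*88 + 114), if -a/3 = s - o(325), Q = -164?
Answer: -352786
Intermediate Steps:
s = 121801 (s = (-185 - 164)² = (-349)² = 121801)
a = -364428 (a = -3*(121801 - 1*325) = -3*(121801 - 325) = -3*121476 = -364428)
a + (131*88 + 114) = -364428 + (131*88 + 114) = -364428 + (11528 + 114) = -364428 + 11642 = -352786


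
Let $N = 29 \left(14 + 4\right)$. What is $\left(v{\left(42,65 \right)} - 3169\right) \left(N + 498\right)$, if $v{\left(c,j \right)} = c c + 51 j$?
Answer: $1948200$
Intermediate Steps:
$v{\left(c,j \right)} = c^{2} + 51 j$
$N = 522$ ($N = 29 \cdot 18 = 522$)
$\left(v{\left(42,65 \right)} - 3169\right) \left(N + 498\right) = \left(\left(42^{2} + 51 \cdot 65\right) - 3169\right) \left(522 + 498\right) = \left(\left(1764 + 3315\right) - 3169\right) 1020 = \left(5079 - 3169\right) 1020 = 1910 \cdot 1020 = 1948200$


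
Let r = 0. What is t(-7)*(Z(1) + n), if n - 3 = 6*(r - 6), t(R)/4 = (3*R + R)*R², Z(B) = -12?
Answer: 246960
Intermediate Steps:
t(R) = 16*R³ (t(R) = 4*((3*R + R)*R²) = 4*((4*R)*R²) = 4*(4*R³) = 16*R³)
n = -33 (n = 3 + 6*(0 - 6) = 3 + 6*(-6) = 3 - 36 = -33)
t(-7)*(Z(1) + n) = (16*(-7)³)*(-12 - 33) = (16*(-343))*(-45) = -5488*(-45) = 246960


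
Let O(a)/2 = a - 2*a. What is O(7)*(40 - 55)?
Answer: 210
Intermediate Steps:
O(a) = -2*a (O(a) = 2*(a - 2*a) = 2*(-a) = -2*a)
O(7)*(40 - 55) = (-2*7)*(40 - 55) = -14*(-15) = 210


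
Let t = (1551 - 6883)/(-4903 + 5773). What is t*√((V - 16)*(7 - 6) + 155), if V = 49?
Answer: -5332*√47/435 ≈ -84.033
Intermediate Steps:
t = -2666/435 (t = -5332/870 = -5332*1/870 = -2666/435 ≈ -6.1287)
t*√((V - 16)*(7 - 6) + 155) = -2666*√((49 - 16)*(7 - 6) + 155)/435 = -2666*√(33*1 + 155)/435 = -2666*√(33 + 155)/435 = -5332*√47/435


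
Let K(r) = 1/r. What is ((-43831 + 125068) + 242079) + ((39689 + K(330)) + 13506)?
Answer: 124248631/330 ≈ 3.7651e+5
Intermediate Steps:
((-43831 + 125068) + 242079) + ((39689 + K(330)) + 13506) = ((-43831 + 125068) + 242079) + ((39689 + 1/330) + 13506) = (81237 + 242079) + ((39689 + 1/330) + 13506) = 323316 + (13097371/330 + 13506) = 323316 + 17554351/330 = 124248631/330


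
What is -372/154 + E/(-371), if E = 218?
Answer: -12256/4081 ≈ -3.0032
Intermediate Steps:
-372/154 + E/(-371) = -372/154 + 218/(-371) = -372*1/154 + 218*(-1/371) = -186/77 - 218/371 = -12256/4081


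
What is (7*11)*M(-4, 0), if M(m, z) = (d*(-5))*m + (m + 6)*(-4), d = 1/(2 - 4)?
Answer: -1386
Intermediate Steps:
d = -½ (d = 1/(-2) = -½ ≈ -0.50000)
M(m, z) = -24 - 3*m/2 (M(m, z) = (-½*(-5))*m + (m + 6)*(-4) = 5*m/2 + (6 + m)*(-4) = 5*m/2 + (-24 - 4*m) = -24 - 3*m/2)
(7*11)*M(-4, 0) = (7*11)*(-24 - 3/2*(-4)) = 77*(-24 + 6) = 77*(-18) = -1386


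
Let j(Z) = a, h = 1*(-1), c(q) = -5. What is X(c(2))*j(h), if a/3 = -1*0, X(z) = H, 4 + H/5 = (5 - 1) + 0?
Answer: 0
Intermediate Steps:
H = 0 (H = -20 + 5*((5 - 1) + 0) = -20 + 5*(4 + 0) = -20 + 5*4 = -20 + 20 = 0)
X(z) = 0
a = 0 (a = 3*(-1*0) = 3*0 = 0)
h = -1
j(Z) = 0
X(c(2))*j(h) = 0*0 = 0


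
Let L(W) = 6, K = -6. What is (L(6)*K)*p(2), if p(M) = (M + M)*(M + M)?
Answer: -576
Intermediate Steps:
p(M) = 4*M² (p(M) = (2*M)*(2*M) = 4*M²)
(L(6)*K)*p(2) = (6*(-6))*(4*2²) = -144*4 = -36*16 = -576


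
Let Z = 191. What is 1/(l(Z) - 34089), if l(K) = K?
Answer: -1/33898 ≈ -2.9500e-5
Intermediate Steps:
1/(l(Z) - 34089) = 1/(191 - 34089) = 1/(-33898) = -1/33898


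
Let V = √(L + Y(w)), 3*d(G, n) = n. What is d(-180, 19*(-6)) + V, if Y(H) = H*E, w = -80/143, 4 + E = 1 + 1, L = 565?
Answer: -38 + 3*√1286285/143 ≈ -14.207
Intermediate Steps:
E = -2 (E = -4 + (1 + 1) = -4 + 2 = -2)
w = -80/143 (w = -80*1/143 = -80/143 ≈ -0.55944)
d(G, n) = n/3
Y(H) = -2*H (Y(H) = H*(-2) = -2*H)
V = 3*√1286285/143 (V = √(565 - 2*(-80/143)) = √(565 + 160/143) = √(80955/143) = 3*√1286285/143 ≈ 23.793)
d(-180, 19*(-6)) + V = (19*(-6))/3 + 3*√1286285/143 = (⅓)*(-114) + 3*√1286285/143 = -38 + 3*√1286285/143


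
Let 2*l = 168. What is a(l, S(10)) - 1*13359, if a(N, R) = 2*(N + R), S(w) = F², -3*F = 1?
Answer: -118717/9 ≈ -13191.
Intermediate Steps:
F = -⅓ (F = -⅓*1 = -⅓ ≈ -0.33333)
l = 84 (l = (½)*168 = 84)
S(w) = ⅑ (S(w) = (-⅓)² = ⅑)
a(N, R) = 2*N + 2*R
a(l, S(10)) - 1*13359 = (2*84 + 2*(⅑)) - 1*13359 = (168 + 2/9) - 13359 = 1514/9 - 13359 = -118717/9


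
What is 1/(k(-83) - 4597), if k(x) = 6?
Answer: -1/4591 ≈ -0.00021782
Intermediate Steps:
1/(k(-83) - 4597) = 1/(6 - 4597) = 1/(-4591) = -1/4591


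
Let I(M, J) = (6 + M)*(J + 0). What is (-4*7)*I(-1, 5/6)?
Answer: -350/3 ≈ -116.67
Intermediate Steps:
I(M, J) = J*(6 + M) (I(M, J) = (6 + M)*J = J*(6 + M))
(-4*7)*I(-1, 5/6) = (-4*7)*((5/6)*(6 - 1)) = -28*5*(⅙)*5 = -70*5/3 = -28*25/6 = -350/3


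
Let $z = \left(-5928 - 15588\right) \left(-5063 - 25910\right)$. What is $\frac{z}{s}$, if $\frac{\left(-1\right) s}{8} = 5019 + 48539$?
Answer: $- \frac{166603767}{107116} \approx -1555.4$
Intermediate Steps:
$s = -428464$ ($s = - 8 \left(5019 + 48539\right) = \left(-8\right) 53558 = -428464$)
$z = 666415068$ ($z = \left(-21516\right) \left(-30973\right) = 666415068$)
$\frac{z}{s} = \frac{666415068}{-428464} = 666415068 \left(- \frac{1}{428464}\right) = - \frac{166603767}{107116}$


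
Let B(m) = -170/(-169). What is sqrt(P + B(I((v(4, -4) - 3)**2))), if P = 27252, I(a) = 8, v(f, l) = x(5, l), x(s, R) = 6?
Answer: sqrt(4605758)/13 ≈ 165.08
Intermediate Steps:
v(f, l) = 6
B(m) = 170/169 (B(m) = -170*(-1/169) = 170/169)
sqrt(P + B(I((v(4, -4) - 3)**2))) = sqrt(27252 + 170/169) = sqrt(4605758/169) = sqrt(4605758)/13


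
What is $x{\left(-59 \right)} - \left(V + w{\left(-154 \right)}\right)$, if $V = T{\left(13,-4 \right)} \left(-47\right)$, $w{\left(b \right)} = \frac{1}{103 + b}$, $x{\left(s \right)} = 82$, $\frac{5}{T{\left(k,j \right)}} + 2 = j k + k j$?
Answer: $\frac{431413}{5406} \approx 79.803$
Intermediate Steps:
$T{\left(k,j \right)} = \frac{5}{-2 + 2 j k}$ ($T{\left(k,j \right)} = \frac{5}{-2 + \left(j k + k j\right)} = \frac{5}{-2 + \left(j k + j k\right)} = \frac{5}{-2 + 2 j k}$)
$V = \frac{235}{106}$ ($V = \frac{5}{2 \left(-1 - 52\right)} \left(-47\right) = \frac{5}{2 \left(-53\right)} \left(-47\right) = \frac{5}{2} \left(- \frac{1}{53}\right) \left(-47\right) = \left(- \frac{5}{106}\right) \left(-47\right) = \frac{235}{106} \approx 2.217$)
$x{\left(-59 \right)} - \left(V + w{\left(-154 \right)}\right) = 82 - \left(\frac{235}{106} + \frac{1}{103 - 154}\right) = 82 - \left(\frac{235}{106} + \frac{1}{-51}\right) = 82 - \left(\frac{235}{106} - \frac{1}{51}\right) = 82 - \frac{11879}{5406} = \frac{431413}{5406}$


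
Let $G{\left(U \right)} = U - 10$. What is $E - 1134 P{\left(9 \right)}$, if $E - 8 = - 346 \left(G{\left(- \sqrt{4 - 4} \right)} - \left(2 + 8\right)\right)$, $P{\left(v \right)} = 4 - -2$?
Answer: $124$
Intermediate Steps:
$P{\left(v \right)} = 6$ ($P{\left(v \right)} = 4 + 2 = 6$)
$G{\left(U \right)} = -10 + U$
$E = 6928$ ($E = 8 - 346 \left(\left(-10 - \sqrt{4 - 4}\right) - \left(2 + 8\right)\right) = 8 - 346 \left(\left(-10 - \sqrt{0}\right) - 10\right) = 8 - 346 \left(\left(-10 - 0\right) - 10\right) = 8 - 346 \left(\left(-10 + 0\right) - 10\right) = 8 - 346 \left(-10 - 10\right) = 8 - -6920 = 8 + 6920 = 6928$)
$E - 1134 P{\left(9 \right)} = 6928 - 1134 \cdot 6 = 6928 - 6804 = 124$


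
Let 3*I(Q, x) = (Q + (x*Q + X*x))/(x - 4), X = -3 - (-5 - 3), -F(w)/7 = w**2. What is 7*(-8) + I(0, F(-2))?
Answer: -1309/24 ≈ -54.542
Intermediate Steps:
F(w) = -7*w**2
X = 5 (X = -3 - 1*(-8) = -3 + 8 = 5)
I(Q, x) = (Q + 5*x + Q*x)/(3*(-4 + x)) (I(Q, x) = ((Q + (x*Q + 5*x))/(x - 4))/3 = ((Q + (Q*x + 5*x))/(-4 + x))/3 = ((Q + (5*x + Q*x))/(-4 + x))/3 = ((Q + 5*x + Q*x)/(-4 + x))/3 = (Q + 5*x + Q*x)/(3*(-4 + x)))
7*(-8) + I(0, F(-2)) = 7*(-8) + (0 + 5*(-7*(-2)**2) + 0*(-7*(-2)**2))/(3*(-4 - 7*(-2)**2)) = -56 + (0 + 5*(-7*4) + 0*(-7*4))/(3*(-4 - 7*4)) = -56 + (0 + 5*(-28) + 0*(-28))/(3*(-4 - 28)) = -56 + (1/3)*(0 - 140 + 0)/(-32) = -56 + (1/3)*(-1/32)*(-140) = -56 + 35/24 = -1309/24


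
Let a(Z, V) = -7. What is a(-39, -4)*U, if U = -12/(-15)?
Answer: -28/5 ≈ -5.6000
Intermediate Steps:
U = ⅘ (U = -12*(-1/15) = ⅘ ≈ 0.80000)
a(-39, -4)*U = -7*⅘ = -28/5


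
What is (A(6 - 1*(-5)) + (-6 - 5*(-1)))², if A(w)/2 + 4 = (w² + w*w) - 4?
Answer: 218089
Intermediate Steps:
A(w) = -16 + 4*w² (A(w) = -8 + 2*((w² + w*w) - 4) = -8 + 2*((w² + w²) - 4) = -8 + 2*(2*w² - 4) = -8 + 2*(-4 + 2*w²) = -8 + (-8 + 4*w²) = -16 + 4*w²)
(A(6 - 1*(-5)) + (-6 - 5*(-1)))² = ((-16 + 4*(6 - 1*(-5))²) + (-6 - 5*(-1)))² = ((-16 + 4*(6 + 5)²) + (-6 + 5))² = ((-16 + 4*11²) - 1)² = ((-16 + 4*121) - 1)² = ((-16 + 484) - 1)² = (468 - 1)² = 467² = 218089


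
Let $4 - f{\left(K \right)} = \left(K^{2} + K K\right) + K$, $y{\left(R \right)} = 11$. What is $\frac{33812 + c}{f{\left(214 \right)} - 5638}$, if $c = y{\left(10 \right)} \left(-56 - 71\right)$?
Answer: $- \frac{2161}{6496} \approx -0.33267$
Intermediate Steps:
$c = -1397$ ($c = 11 \left(-56 - 71\right) = 11 \left(-127\right) = -1397$)
$f{\left(K \right)} = 4 - K - 2 K^{2}$ ($f{\left(K \right)} = 4 - \left(\left(K^{2} + K K\right) + K\right) = 4 - \left(\left(K^{2} + K^{2}\right) + K\right) = 4 - \left(2 K^{2} + K\right) = 4 - \left(K + 2 K^{2}\right) = 4 - K - 2 K^{2}$)
$\frac{33812 + c}{f{\left(214 \right)} - 5638} = \frac{33812 - 1397}{\left(4 - 214 - 2 \cdot 214^{2}\right) - 5638} = \frac{32415}{\left(4 - 214 - 91592\right) - 5638} = \frac{32415}{-91802 - 5638} = \frac{32415}{-97440} = 32415 \left(- \frac{1}{97440}\right) = - \frac{2161}{6496}$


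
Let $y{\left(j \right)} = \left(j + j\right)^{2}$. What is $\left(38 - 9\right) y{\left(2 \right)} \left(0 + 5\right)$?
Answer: $2320$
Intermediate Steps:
$y{\left(j \right)} = 4 j^{2}$ ($y{\left(j \right)} = \left(2 j\right)^{2} = 4 j^{2}$)
$\left(38 - 9\right) y{\left(2 \right)} \left(0 + 5\right) = \left(38 - 9\right) 4 \cdot 2^{2} \left(0 + 5\right) = 29 \cdot 4 \cdot 4 \cdot 5 = 29 \cdot 16 \cdot 5 = 29 \cdot 80 = 2320$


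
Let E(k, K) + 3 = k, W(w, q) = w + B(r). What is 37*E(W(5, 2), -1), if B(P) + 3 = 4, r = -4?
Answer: 111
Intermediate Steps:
B(P) = 1 (B(P) = -3 + 4 = 1)
W(w, q) = 1 + w (W(w, q) = w + 1 = 1 + w)
E(k, K) = -3 + k
37*E(W(5, 2), -1) = 37*(-3 + (1 + 5)) = 37*(-3 + 6) = 37*3 = 111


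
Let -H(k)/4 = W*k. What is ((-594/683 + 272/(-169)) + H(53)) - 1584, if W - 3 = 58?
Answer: -1675824494/115427 ≈ -14518.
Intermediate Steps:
W = 61 (W = 3 + 58 = 61)
H(k) = -244*k
((-594/683 + 272/(-169)) + H(53)) - 1584 = ((-594/683 + 272/(-169)) - 244*53) - 1584 = ((-594*1/683 + 272*(-1/169)) - 12932) - 1584 = ((-594/683 - 272/169) - 12932) - 1584 = (-286162/115427 - 12932) - 1584 = -1492988126/115427 - 1584 = -1675824494/115427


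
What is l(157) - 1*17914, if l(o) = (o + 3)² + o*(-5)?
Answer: 6901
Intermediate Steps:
l(o) = (3 + o)² - 5*o
l(157) - 1*17914 = (9 + 157 + 157²) - 1*17914 = (9 + 157 + 24649) - 17914 = 24815 - 17914 = 6901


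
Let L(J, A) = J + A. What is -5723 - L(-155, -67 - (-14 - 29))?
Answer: -5544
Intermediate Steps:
L(J, A) = A + J
-5723 - L(-155, -67 - (-14 - 29)) = -5723 - ((-67 - (-14 - 29)) - 155) = -5723 - ((-67 - 1*(-43)) - 155) = -5723 - ((-67 + 43) - 155) = -5723 - (-24 - 155) = -5723 - 1*(-179) = -5723 + 179 = -5544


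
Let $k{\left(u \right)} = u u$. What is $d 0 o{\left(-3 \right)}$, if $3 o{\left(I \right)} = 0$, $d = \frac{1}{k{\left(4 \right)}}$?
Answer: $0$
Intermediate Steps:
$k{\left(u \right)} = u^{2}$
$d = \frac{1}{16}$ ($d = \frac{1}{4^{2}} = \frac{1}{16} \approx 0.0625$)
$o{\left(I \right)} = 0$ ($o{\left(I \right)} = \frac{1}{3} \cdot 0 = 0$)
$d 0 o{\left(-3 \right)} = \frac{1}{16} \cdot 0 \cdot 0 = 0 \cdot 0 = 0$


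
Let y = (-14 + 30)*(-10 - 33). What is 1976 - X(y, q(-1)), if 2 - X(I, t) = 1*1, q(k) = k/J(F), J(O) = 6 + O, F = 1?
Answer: 1975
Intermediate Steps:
q(k) = k/7 (q(k) = k/(6 + 1) = k/7)
y = -688 (y = 16*(-43) = -688)
X(I, t) = 1 (X(I, t) = 2 - 1 = 1)
1976 - X(y, q(-1)) = 1976 - 1*1 = 1976 - 1 = 1975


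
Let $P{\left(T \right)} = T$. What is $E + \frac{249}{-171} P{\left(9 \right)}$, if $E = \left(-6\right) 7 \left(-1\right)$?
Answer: $\frac{549}{19} \approx 28.895$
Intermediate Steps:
$E = 42$ ($E = \left(-42\right) \left(-1\right) = 42$)
$E + \frac{249}{-171} P{\left(9 \right)} = 42 + \frac{249}{-171} \cdot 9 = 42 + 249 \left(- \frac{1}{171}\right) 9 = 42 - \frac{249}{19} = \frac{549}{19}$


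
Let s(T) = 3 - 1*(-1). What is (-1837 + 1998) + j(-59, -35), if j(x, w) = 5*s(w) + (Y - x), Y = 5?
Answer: 245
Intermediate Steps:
s(T) = 4 (s(T) = 3 + 1 = 4)
j(x, w) = 25 - x (j(x, w) = 5*4 + (5 - x) = 20 + (5 - x) = 25 - x)
(-1837 + 1998) + j(-59, -35) = (-1837 + 1998) + (25 - 1*(-59)) = 161 + (25 + 59) = 161 + 84 = 245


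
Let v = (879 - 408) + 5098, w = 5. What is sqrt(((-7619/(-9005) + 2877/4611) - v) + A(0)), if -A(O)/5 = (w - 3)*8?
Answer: I*sqrt(1081866601292386395)/13840685 ≈ 75.15*I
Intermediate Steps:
A(O) = -80 (A(O) = -5*(5 - 3)*8 = -10*8 = -5*16 = -80)
v = 5569 (v = 471 + 5098 = 5569)
sqrt(((-7619/(-9005) + 2877/4611) - v) + A(0)) = sqrt(((-7619/(-9005) + 2877/4611) - 1*5569) - 80) = sqrt(((-7619*(-1/9005) + 2877*(1/4611)) - 5569) - 80) = sqrt(((7619/9005 + 959/1537) - 5569) - 80) = sqrt((20346198/13840685 - 5569) - 80) = sqrt(-77058428567/13840685 - 80) = sqrt(-78165683367/13840685) = I*sqrt(1081866601292386395)/13840685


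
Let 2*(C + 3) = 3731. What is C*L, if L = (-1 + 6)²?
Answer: 93125/2 ≈ 46563.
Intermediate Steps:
C = 3725/2 (C = -3 + (½)*3731 = -3 + 3731/2 = 3725/2 ≈ 1862.5)
L = 25 (L = 5² = 25)
C*L = (3725/2)*25 = 93125/2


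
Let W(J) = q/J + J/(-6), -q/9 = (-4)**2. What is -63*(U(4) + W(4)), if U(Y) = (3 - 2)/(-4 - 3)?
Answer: 2319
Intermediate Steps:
q = -144 (q = -9*(-4)**2 = -9*16 = -144)
U(Y) = -1/7 (U(Y) = 1/(-7) = 1*(-1/7) = -1/7)
W(J) = -144/J - J/6 (W(J) = -144/J + J/(-6) = -144/J + J*(-1/6) = -144/J - J/6)
-63*(U(4) + W(4)) = -63*(-1/7 + (-144/4 - 1/6*4)) = -63*(-1/7 + (-144*1/4 - 2/3)) = -63*(-1/7 + (-36 - 2/3)) = -63*(-1/7 - 110/3) = -63*(-773/21) = 2319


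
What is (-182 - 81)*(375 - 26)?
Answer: -91787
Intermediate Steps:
(-182 - 81)*(375 - 26) = -263*349 = -91787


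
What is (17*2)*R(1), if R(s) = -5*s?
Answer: -170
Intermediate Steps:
(17*2)*R(1) = (17*2)*(-5*1) = 34*(-5) = -170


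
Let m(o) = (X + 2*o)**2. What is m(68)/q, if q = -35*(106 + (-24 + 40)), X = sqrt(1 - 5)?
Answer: -9246/2135 - 272*I/2135 ≈ -4.3307 - 0.1274*I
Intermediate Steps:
X = 2*I (X = sqrt(-4) = 2*I ≈ 2.0*I)
m(o) = (2*I + 2*o)**2
q = -4270 (q = -35*(106 + 16) = -35*122 = -4270)
m(68)/q = (4*(I + 68)**2)/(-4270) = (4*(68 + I)**2)*(-1/4270) = -2*(68 + I)**2/2135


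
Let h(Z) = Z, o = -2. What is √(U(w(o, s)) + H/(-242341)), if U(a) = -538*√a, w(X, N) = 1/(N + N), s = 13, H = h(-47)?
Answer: √(1924914563 - 205375873502657*√26)/3150433 ≈ 10.272*I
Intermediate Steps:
H = -47
w(X, N) = 1/(2*N)
√(U(w(o, s)) + H/(-242341)) = √(-538*√26/26 - 47/(-242341)) = √(-538*√26/26 - 47*(-1/242341)) = √(-269*√26/13 + 47/242341) = √(47/242341 - 269*√26/13)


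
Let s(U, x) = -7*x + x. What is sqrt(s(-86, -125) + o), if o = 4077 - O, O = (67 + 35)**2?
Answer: 13*I*sqrt(33) ≈ 74.679*I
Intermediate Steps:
O = 10404 (O = 102**2 = 10404)
s(U, x) = -6*x
o = -6327 (o = 4077 - 1*10404 = 4077 - 10404 = -6327)
sqrt(s(-86, -125) + o) = sqrt(-6*(-125) - 6327) = sqrt(750 - 6327) = sqrt(-5577) = 13*I*sqrt(33)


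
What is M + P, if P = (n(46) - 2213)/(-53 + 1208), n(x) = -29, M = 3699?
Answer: 4270103/1155 ≈ 3697.1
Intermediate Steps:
P = -2242/1155 (P = (-29 - 2213)/(-53 + 1208) = -2242/1155 ≈ -1.9411)
M + P = 3699 - 2242/1155 = 4270103/1155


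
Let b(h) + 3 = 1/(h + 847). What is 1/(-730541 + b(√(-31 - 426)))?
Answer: (-√457 + 847*I)/(-618770767*I + 730544*√457) ≈ -1.3688e-6 + 5.5511e-17*I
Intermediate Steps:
b(h) = -3 + 1/(847 + h) (b(h) = -3 + 1/(h + 847) = -3 + 1/(847 + h))
1/(-730541 + b(√(-31 - 426))) = 1/(-730541 + (-2540 - 3*√(-31 - 426))/(847 + √(-31 - 426))) = 1/(-730541 + (-2540 - 3*I*√457)/(847 + √(-457))) = 1/(-730541 + (-2540 - 3*I*√457)/(847 + I*√457))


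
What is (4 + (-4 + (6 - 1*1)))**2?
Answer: 25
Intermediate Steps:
(4 + (-4 + (6 - 1*1)))**2 = (4 + (-4 + (6 - 1)))**2 = (4 + (-4 + 5))**2 = (4 + 1)**2 = 5**2 = 25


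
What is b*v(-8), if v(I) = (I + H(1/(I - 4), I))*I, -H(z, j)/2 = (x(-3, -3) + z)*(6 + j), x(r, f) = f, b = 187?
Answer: 91256/3 ≈ 30419.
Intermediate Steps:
H(z, j) = -2*(-3 + z)*(6 + j)
v(I) = I*(36 - 12/(-4 + I) + 7*I - 2*I/(-4 + I)) (v(I) = (I + (36 - 12/(I - 4) + 6*I - 2*I/(I - 4)))*I = (I + (36 - 12/(-4 + I) + 6*I - 2*I/(-4 + I)))*I = (36 - 12/(-4 + I) + 7*I - 2*I/(-4 + I))*I = I*(36 - 12/(-4 + I) + 7*I - 2*I/(-4 + I)))
b*v(-8) = 187*(-8*(-156 + 6*(-8) + 7*(-8)²)/(-4 - 8)) = 187*(-8*(-156 - 48 + 7*64)/(-12)) = 187*(-8*(-1/12)*(-156 - 48 + 448)) = 187*(-8*(-1/12)*244) = 187*(488/3) = 91256/3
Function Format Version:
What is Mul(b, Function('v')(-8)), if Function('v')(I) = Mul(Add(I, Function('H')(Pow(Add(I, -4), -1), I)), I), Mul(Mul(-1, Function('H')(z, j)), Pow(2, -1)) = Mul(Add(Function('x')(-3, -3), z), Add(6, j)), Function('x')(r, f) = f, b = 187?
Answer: Rational(91256, 3) ≈ 30419.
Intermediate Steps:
Function('H')(z, j) = Mul(-2, Add(-3, z), Add(6, j)) (Function('H')(z, j) = Mul(-2, Mul(Add(-3, z), Add(6, j))) = Mul(-2, Add(-3, z), Add(6, j)))
Function('v')(I) = Mul(I, Add(36, Mul(-12, Pow(Add(-4, I), -1)), Mul(7, I), Mul(-2, I, Pow(Add(-4, I), -1)))) (Function('v')(I) = Mul(Add(I, Add(36, Mul(-12, Pow(Add(I, -4), -1)), Mul(6, I), Mul(-2, I, Pow(Add(I, -4), -1)))), I) = Mul(Add(I, Add(36, Mul(-12, Pow(Add(-4, I), -1)), Mul(6, I), Mul(-2, I, Pow(Add(-4, I), -1)))), I) = Mul(Add(36, Mul(-12, Pow(Add(-4, I), -1)), Mul(7, I), Mul(-2, I, Pow(Add(-4, I), -1))), I) = Mul(I, Add(36, Mul(-12, Pow(Add(-4, I), -1)), Mul(7, I), Mul(-2, I, Pow(Add(-4, I), -1)))))
Mul(b, Function('v')(-8)) = Mul(187, Mul(-8, Pow(Add(-4, -8), -1), Add(-156, Mul(6, -8), Mul(7, Pow(-8, 2))))) = Mul(187, Mul(-8, Pow(-12, -1), Add(-156, -48, Mul(7, 64)))) = Mul(187, Mul(-8, Rational(-1, 12), Add(-156, -48, 448))) = Mul(187, Mul(-8, Rational(-1, 12), 244)) = Mul(187, Rational(488, 3)) = Rational(91256, 3)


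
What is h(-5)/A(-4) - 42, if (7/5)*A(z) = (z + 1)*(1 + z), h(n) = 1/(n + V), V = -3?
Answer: -15127/360 ≈ -42.019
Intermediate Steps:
h(n) = 1/(-3 + n) (h(n) = 1/(n - 3) = 1/(-3 + n))
A(z) = 5*(1 + z)**2/7 (A(z) = 5*((z + 1)*(1 + z))/7 = 5*((1 + z)*(1 + z))/7 = 5*(1 + z)**2/7)
h(-5)/A(-4) - 42 = 1/(((5*(1 - 4)**2/7))*(-3 - 5)) - 42 = 1/(((5/7)*(-3)**2)*(-8)) - 42 = -1/8/((5/7)*9) - 42 = -1/8/(45/7) - 42 = (7/45)*(-1/8) - 42 = -7/360 - 42 = -15127/360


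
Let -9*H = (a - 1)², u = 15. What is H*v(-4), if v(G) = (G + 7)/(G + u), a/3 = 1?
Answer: -4/33 ≈ -0.12121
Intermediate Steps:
a = 3 (a = 3*1 = 3)
v(G) = (7 + G)/(15 + G) (v(G) = (G + 7)/(G + 15) = (7 + G)/(15 + G))
H = -4/9 (H = -(3 - 1)²/9 = -⅑*2² = -⅑*4 = -4/9 ≈ -0.44444)
H*v(-4) = -4*(7 - 4)/(9*(15 - 4)) = -4*3/(9*11) = -4*3/99 = -4/9*3/11 = -4/33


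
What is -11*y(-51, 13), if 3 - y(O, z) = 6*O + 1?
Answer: -3388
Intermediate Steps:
y(O, z) = 2 - 6*O (y(O, z) = 3 - (6*O + 1) = 3 - (1 + 6*O) = 3 + (-1 - 6*O) = 2 - 6*O)
-11*y(-51, 13) = -11*(2 - 6*(-51)) = -11*(2 + 306) = -11*308 = -3388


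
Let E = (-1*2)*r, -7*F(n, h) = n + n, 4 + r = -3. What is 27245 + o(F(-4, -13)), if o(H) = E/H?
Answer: 109029/4 ≈ 27257.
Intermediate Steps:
r = -7 (r = -4 - 3 = -7)
F(n, h) = -2*n/7 (F(n, h) = -(n + n)/7 = -2*n/7)
E = 14 (E = -1*2*(-7) = -2*(-7) = 14)
o(H) = 14/H
27245 + o(F(-4, -13)) = 27245 + 14/((-2/7*(-4))) = 27245 + 14/(8/7) = 27245 + 14*(7/8) = 27245 + 49/4 = 109029/4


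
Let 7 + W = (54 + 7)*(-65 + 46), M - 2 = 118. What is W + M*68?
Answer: 6994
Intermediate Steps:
M = 120 (M = 2 + 118 = 120)
W = -1166 (W = -7 + (54 + 7)*(-65 + 46) = -7 + 61*(-19) = -7 - 1159 = -1166)
W + M*68 = -1166 + 120*68 = -1166 + 8160 = 6994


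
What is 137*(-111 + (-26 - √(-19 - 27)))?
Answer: -18769 - 137*I*√46 ≈ -18769.0 - 929.18*I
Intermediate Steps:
137*(-111 + (-26 - √(-19 - 27))) = 137*(-111 + (-26 - √(-46))) = 137*(-111 + (-26 - I*√46)) = 137*(-137 - I*√46) = -18769 - 137*I*√46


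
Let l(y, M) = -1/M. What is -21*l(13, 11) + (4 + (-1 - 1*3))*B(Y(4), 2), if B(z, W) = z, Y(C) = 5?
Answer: 21/11 ≈ 1.9091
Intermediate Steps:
-21*l(13, 11) + (4 + (-1 - 1*3))*B(Y(4), 2) = -(-21)/11 + (4 + (-1 - 1*3))*5 = -(-21)/11 + (4 + (-1 - 3))*5 = -21*(-1/11) + (4 - 4)*5 = 21/11 + 0*5 = 21/11 + 0 = 21/11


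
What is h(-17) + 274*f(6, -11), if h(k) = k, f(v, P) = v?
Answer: 1627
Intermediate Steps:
h(-17) + 274*f(6, -11) = -17 + 274*6 = -17 + 1644 = 1627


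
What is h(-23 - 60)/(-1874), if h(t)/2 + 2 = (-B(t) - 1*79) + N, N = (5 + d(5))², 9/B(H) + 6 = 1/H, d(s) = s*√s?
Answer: -35178/467563 - 50*√5/937 ≈ -0.19456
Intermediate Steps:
d(s) = s^(3/2)
B(H) = 9/(-6 + 1/H)
N = (5 + 5*√5)² (N = (5 + 5^(3/2))² = (5 + 5*√5)² ≈ 261.80)
h(t) = 138 + 100*√5 + 18*t/(-1 + 6*t) (h(t) = -4 + 2*((-(-9)*t/(-1 + 6*t) - 1*79) + (150 + 50*√5)) = -4 + 2*((9*t/(-1 + 6*t) - 79) + (150 + 50*√5)) = -4 + 2*((-79 + 9*t/(-1 + 6*t)) + (150 + 50*√5)) = -4 + 2*(71 + 50*√5 + 9*t/(-1 + 6*t)) = -4 + (142 + 100*√5 + 18*t/(-1 + 6*t)) = 138 + 100*√5 + 18*t/(-1 + 6*t))
h(-23 - 60)/(-1874) = (2*(-69 - 50*√5 + 423*(-23 - 60) + 300*(-23 - 60)*√5)/(-1 + 6*(-23 - 60)))/(-1874) = (2*(-69 - 50*√5 + 423*(-83) + 300*(-83)*√5)/(-1 + 6*(-83)))*(-1/1874) = (2*(-69 - 50*√5 - 35109 - 24900*√5)/(-1 - 498))*(-1/1874) = (2*(-35178 - 24950*√5)/(-499))*(-1/1874) = (2*(-1/499)*(-35178 - 24950*√5))*(-1/1874) = (70356/499 + 100*√5)*(-1/1874) = -35178/467563 - 50*√5/937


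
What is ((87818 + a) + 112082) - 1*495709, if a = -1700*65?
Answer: -406309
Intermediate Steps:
a = -110500
((87818 + a) + 112082) - 1*495709 = ((87818 - 110500) + 112082) - 1*495709 = (-22682 + 112082) - 495709 = 89400 - 495709 = -406309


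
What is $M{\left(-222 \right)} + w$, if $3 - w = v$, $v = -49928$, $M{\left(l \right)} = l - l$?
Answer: $49931$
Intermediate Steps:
$M{\left(l \right)} = 0$
$w = 49931$ ($w = 3 - -49928 = 3 + 49928 = 49931$)
$M{\left(-222 \right)} + w = 0 + 49931 = 49931$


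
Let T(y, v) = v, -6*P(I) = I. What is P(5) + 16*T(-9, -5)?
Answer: -485/6 ≈ -80.833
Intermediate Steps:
P(I) = -I/6
P(5) + 16*T(-9, -5) = -⅙*5 + 16*(-5) = -⅚ - 80 = -485/6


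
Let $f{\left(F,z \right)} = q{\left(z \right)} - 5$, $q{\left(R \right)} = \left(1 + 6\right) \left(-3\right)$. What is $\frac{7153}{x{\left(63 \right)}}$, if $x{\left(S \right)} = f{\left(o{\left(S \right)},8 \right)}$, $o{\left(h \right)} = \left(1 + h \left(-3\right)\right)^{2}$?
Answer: $- \frac{7153}{26} \approx -275.12$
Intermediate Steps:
$o{\left(h \right)} = \left(1 - 3 h\right)^{2}$
$q{\left(R \right)} = -21$ ($q{\left(R \right)} = 7 \left(-3\right) = -21$)
$f{\left(F,z \right)} = -26$ ($f{\left(F,z \right)} = -21 - 5 = -26$)
$x{\left(S \right)} = -26$
$\frac{7153}{x{\left(63 \right)}} = \frac{7153}{-26} = 7153 \left(- \frac{1}{26}\right) = - \frac{7153}{26}$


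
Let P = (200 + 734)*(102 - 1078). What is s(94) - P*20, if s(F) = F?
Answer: 18231774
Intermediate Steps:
P = -911584 (P = 934*(-976) = -911584)
s(94) - P*20 = 94 - (-911584)*20 = 94 - 1*(-18231680) = 94 + 18231680 = 18231774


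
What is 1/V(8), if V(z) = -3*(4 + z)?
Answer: -1/36 ≈ -0.027778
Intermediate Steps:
V(z) = -12 - 3*z
1/V(8) = 1/(-12 - 3*8) = 1/(-12 - 24) = 1/(-36) = -1/36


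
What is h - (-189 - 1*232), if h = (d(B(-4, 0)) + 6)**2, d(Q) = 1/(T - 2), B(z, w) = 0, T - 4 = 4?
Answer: 16525/36 ≈ 459.03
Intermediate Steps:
T = 8 (T = 4 + 4 = 8)
d(Q) = 1/6 (d(Q) = 1/(8 - 2) = 1/6)
h = 1369/36 (h = (1/6 + 6)**2 = (37/6)**2 = 1369/36 ≈ 38.028)
h - (-189 - 1*232) = 1369/36 - (-189 - 1*232) = 1369/36 - (-189 - 232) = 1369/36 - 1*(-421) = 1369/36 + 421 = 16525/36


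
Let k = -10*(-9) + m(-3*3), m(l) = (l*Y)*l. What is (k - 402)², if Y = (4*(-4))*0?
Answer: 97344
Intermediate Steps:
Y = 0 (Y = -16*0 = 0)
m(l) = 0 (m(l) = (l*0)*l = 0*l = 0)
k = 90 (k = -10*(-9) + 0 = 90 + 0 = 90)
(k - 402)² = (90 - 402)² = (-312)² = 97344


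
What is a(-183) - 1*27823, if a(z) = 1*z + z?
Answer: -28189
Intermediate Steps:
a(z) = 2*z (a(z) = z + z = 2*z)
a(-183) - 1*27823 = 2*(-183) - 1*27823 = -366 - 27823 = -28189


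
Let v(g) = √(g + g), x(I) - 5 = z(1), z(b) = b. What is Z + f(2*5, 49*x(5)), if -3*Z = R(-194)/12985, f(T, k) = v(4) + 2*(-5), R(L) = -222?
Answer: -129776/12985 + 2*√2 ≈ -7.1659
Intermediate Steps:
x(I) = 6 (x(I) = 5 + 1 = 6)
v(g) = √2*√g (v(g) = √(2*g) = √2*√g)
f(T, k) = -10 + 2*√2 (f(T, k) = √2*√4 + 2*(-5) = √2*2 - 10 = 2*√2 - 10 = -10 + 2*√2)
Z = 74/12985 (Z = -(-74)/12985 = -⅓*(-222/12985) = 74/12985 ≈ 0.0056989)
Z + f(2*5, 49*x(5)) = 74/12985 + (-10 + 2*√2) = -129776/12985 + 2*√2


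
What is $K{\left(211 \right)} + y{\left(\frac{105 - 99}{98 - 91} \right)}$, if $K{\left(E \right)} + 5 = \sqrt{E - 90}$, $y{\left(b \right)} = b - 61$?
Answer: $- \frac{379}{7} \approx -54.143$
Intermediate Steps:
$y{\left(b \right)} = -61 + b$ ($y{\left(b \right)} = b - 61 = -61 + b$)
$K{\left(E \right)} = -5 + \sqrt{-90 + E}$ ($K{\left(E \right)} = -5 + \sqrt{E - 90} = -5 + \sqrt{-90 + E}$)
$K{\left(211 \right)} + y{\left(\frac{105 - 99}{98 - 91} \right)} = \left(-5 + \sqrt{-90 + 211}\right) - \left(61 - \frac{105 - 99}{98 - 91}\right) = \left(-5 + \sqrt{121}\right) - \left(61 - \frac{6}{7}\right) = \left(-5 + 11\right) + \left(-61 + 6 \cdot \frac{1}{7}\right) = 6 + \left(-61 + \frac{6}{7}\right) = 6 - \frac{421}{7} = - \frac{379}{7}$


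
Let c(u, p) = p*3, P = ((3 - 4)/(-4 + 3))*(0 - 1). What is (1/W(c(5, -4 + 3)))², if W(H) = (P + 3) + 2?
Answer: 1/16 ≈ 0.062500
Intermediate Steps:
P = -1 (P = -1/(-1)*(-1) = -1*(-1)*(-1) = 1*(-1) = -1)
c(u, p) = 3*p
W(H) = 4 (W(H) = (-1 + 3) + 2 = 2 + 2 = 4)
(1/W(c(5, -4 + 3)))² = (1/4)² = (¼)² = 1/16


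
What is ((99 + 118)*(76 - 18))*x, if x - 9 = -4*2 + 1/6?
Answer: 44051/3 ≈ 14684.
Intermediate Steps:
x = 7/6 (x = 9 + (-4*2 + 1/6) = 9 + (-8 + ⅙) = 9 - 47/6 = 7/6 ≈ 1.1667)
((99 + 118)*(76 - 18))*x = ((99 + 118)*(76 - 18))*(7/6) = (217*58)*(7/6) = 12586*(7/6) = 44051/3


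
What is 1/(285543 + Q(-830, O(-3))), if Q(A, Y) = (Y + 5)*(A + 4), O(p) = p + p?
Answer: 1/286369 ≈ 3.4920e-6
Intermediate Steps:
O(p) = 2*p
Q(A, Y) = (4 + A)*(5 + Y) (Q(A, Y) = (5 + Y)*(4 + A) = (4 + A)*(5 + Y))
1/(285543 + Q(-830, O(-3))) = 1/(285543 + (20 + 4*(2*(-3)) + 5*(-830) - 1660*(-3))) = 1/(285543 + (20 + 4*(-6) - 4150 - 830*(-6))) = 1/(285543 + (20 - 24 - 4150 + 4980)) = 1/(285543 + 826) = 1/286369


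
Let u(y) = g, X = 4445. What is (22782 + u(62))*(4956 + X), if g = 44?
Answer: 214587226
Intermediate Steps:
u(y) = 44
(22782 + u(62))*(4956 + X) = (22782 + 44)*(4956 + 4445) = 22826*9401 = 214587226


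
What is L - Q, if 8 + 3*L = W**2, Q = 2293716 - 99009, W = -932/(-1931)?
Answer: -24550642565545/11186283 ≈ -2.1947e+6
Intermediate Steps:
W = 932/1931 (W = -932*(-1/1931) = 932/1931 ≈ 0.48265)
Q = 2194707
L = -28961464/11186283 (L = -8/3 + (932/1931)**2/3 = -8/3 + (1/3)*(868624/3728761) = -8/3 + 868624/11186283 = -28961464/11186283 ≈ -2.5890)
L - Q = -28961464/11186283 - 1*2194707 = -28961464/11186283 - 2194707 = -24550642565545/11186283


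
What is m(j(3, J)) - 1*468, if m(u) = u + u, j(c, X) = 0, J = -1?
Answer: -468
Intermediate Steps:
m(u) = 2*u
m(j(3, J)) - 1*468 = 2*0 - 1*468 = 0 - 468 = -468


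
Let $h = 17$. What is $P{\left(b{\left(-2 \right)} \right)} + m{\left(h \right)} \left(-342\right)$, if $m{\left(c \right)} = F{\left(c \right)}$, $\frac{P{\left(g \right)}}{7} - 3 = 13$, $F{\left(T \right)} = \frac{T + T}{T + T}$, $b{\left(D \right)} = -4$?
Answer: $-230$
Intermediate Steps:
$F{\left(T \right)} = 1$ ($F{\left(T \right)} = \frac{2 T}{2 T} = 2 T \frac{1}{2 T} = 1$)
$P{\left(g \right)} = 112$ ($P{\left(g \right)} = 21 + 7 \cdot 13 = 21 + 91 = 112$)
$m{\left(c \right)} = 1$
$P{\left(b{\left(-2 \right)} \right)} + m{\left(h \right)} \left(-342\right) = 112 + 1 \left(-342\right) = 112 - 342 = -230$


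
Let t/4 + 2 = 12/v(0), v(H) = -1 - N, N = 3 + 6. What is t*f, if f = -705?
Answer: 9024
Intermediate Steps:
N = 9
v(H) = -10 (v(H) = -1 - 1*9 = -1 - 9 = -10)
t = -64/5 (t = -8 + 4*(12/(-10)) = -8 + 4*(12*(-1/10)) = -8 + 4*(-6/5) = -8 - 24/5 = -64/5 ≈ -12.800)
t*f = -64/5*(-705) = 9024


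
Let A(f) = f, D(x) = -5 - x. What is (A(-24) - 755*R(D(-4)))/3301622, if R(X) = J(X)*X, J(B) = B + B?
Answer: -767/1650811 ≈ -0.00046462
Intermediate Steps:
J(B) = 2*B
R(X) = 2*X**2 (R(X) = (2*X)*X = 2*X**2)
(A(-24) - 755*R(D(-4)))/3301622 = (-24 - 1510*(-5 - 1*(-4))**2)/3301622 = (-24 - 1510*(-5 + 4)**2)*(1/3301622) = (-24 - 1510*(-1)**2)*(1/3301622) = (-24 - 1510)*(1/3301622) = -1534*1/3301622 = -767/1650811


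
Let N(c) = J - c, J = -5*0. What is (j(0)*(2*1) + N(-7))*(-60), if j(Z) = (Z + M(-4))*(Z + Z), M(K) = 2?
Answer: -420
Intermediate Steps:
j(Z) = 2*Z*(2 + Z) (j(Z) = (Z + 2)*(Z + Z) = (2 + Z)*(2*Z) = 2*Z*(2 + Z))
J = 0
N(c) = -c (N(c) = 0 - c = -c)
(j(0)*(2*1) + N(-7))*(-60) = ((2*0*(2 + 0))*(2*1) - 1*(-7))*(-60) = ((2*0*2)*2 + 7)*(-60) = (0*2 + 7)*(-60) = (0 + 7)*(-60) = 7*(-60) = -420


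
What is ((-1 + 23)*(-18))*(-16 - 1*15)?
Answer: 12276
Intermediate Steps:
((-1 + 23)*(-18))*(-16 - 1*15) = (22*(-18))*(-16 - 15) = -396*(-31) = 12276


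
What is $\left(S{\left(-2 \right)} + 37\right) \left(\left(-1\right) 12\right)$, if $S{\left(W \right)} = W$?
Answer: $-420$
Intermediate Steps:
$\left(S{\left(-2 \right)} + 37\right) \left(\left(-1\right) 12\right) = \left(-2 + 37\right) \left(\left(-1\right) 12\right) = 35 \left(-12\right) = -420$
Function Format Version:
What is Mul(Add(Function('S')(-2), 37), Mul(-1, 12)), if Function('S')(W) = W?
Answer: -420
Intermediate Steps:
Mul(Add(Function('S')(-2), 37), Mul(-1, 12)) = Mul(Add(-2, 37), Mul(-1, 12)) = Mul(35, -12) = -420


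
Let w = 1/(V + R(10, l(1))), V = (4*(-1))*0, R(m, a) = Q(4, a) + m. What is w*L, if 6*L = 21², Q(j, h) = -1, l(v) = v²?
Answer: 49/6 ≈ 8.1667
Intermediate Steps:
R(m, a) = -1 + m
V = 0 (V = -4*0 = 0)
w = ⅑ (w = 1/(0 + (-1 + 10)) = 1/(0 + 9) = 1/9 = ⅑ ≈ 0.11111)
L = 147/2 (L = (⅙)*21² = (⅙)*441 = 147/2 ≈ 73.500)
w*L = (⅑)*(147/2) = 49/6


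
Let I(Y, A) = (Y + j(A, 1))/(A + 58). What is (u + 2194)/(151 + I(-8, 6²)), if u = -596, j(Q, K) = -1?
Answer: 150212/14185 ≈ 10.589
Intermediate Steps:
I(Y, A) = (-1 + Y)/(58 + A) (I(Y, A) = (Y - 1)/(A + 58) = (-1 + Y)/(58 + A))
(u + 2194)/(151 + I(-8, 6²)) = (-596 + 2194)/(151 + (-1 - 8)/(58 + 6²)) = 1598/(151 - 9/(58 + 36)) = 1598/(151 - 9/94) = 1598/(14185/94) = 1598*(94/14185) = 150212/14185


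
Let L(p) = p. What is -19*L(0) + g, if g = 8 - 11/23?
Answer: 173/23 ≈ 7.5217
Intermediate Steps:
g = 173/23 (g = 8 - 11*1/23 = 8 - 11/23 = 173/23 ≈ 7.5217)
-19*L(0) + g = -19*0 + 173/23 = 0 + 173/23 = 173/23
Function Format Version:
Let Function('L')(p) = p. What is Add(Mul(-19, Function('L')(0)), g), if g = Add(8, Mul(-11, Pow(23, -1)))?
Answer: Rational(173, 23) ≈ 7.5217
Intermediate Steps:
g = Rational(173, 23) (g = Add(8, Mul(-11, Rational(1, 23))) = Add(8, Rational(-11, 23)) = Rational(173, 23) ≈ 7.5217)
Add(Mul(-19, Function('L')(0)), g) = Add(Mul(-19, 0), Rational(173, 23)) = Add(0, Rational(173, 23)) = Rational(173, 23)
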